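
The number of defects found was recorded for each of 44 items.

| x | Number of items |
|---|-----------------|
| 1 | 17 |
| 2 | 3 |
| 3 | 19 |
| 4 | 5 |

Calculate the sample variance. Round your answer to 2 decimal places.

1.23

Values: 1, 2, 3, 4
n = 44, Σfx = 100, mean = 2.2727
Σfx² = 280
Σf(x − x̄)² = Σfx² − (Σfx)²/n = 280 − 100²/44 = 52.7273
Sample variance = 52.7273 / 43 = 1.2262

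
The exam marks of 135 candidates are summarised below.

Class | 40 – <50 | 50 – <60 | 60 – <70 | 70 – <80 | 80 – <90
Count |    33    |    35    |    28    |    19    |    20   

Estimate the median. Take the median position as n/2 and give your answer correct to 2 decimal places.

Cumulative frequencies: 33, 68, 96, 115, 135
n = 135; position = n/2 = 67.5.
This falls in the class 50 – <60: L = 50, F = 33, f = 35, h = 10.
Median ≈ 50 + ((67.5 − 33) / 35) × 10 = 59.8571

59.86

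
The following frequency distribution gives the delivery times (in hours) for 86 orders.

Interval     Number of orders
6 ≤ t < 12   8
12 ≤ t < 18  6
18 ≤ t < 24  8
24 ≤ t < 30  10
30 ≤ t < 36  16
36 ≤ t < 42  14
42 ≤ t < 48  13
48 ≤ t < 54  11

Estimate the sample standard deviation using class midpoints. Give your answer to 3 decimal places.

12.834

Midpoints: 9, 15, 21, 27, 33, 39, 45, 51
n = 86, Σfm = 2820, mean = 32.7907
Σfm² = 106470
Σf(m − x̄)² = Σfm² − (Σfm)²/n = 106470 − 2820²/86 = 14000.2326
Sample variance = 14000.2326 / 85 = 164.7086
Standard deviation = √164.7086 = 12.8339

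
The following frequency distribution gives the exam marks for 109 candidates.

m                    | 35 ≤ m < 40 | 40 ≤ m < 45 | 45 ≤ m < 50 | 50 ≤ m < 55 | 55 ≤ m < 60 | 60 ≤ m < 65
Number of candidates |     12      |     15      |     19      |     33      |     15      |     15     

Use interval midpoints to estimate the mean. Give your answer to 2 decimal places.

50.67

Midpoints: 37.5, 42.5, 47.5, 52.5, 57.5, 62.5
Σfm = 12×37.5 + 15×42.5 + 19×47.5 + 33×52.5 + 15×57.5 + 15×62.5 = 5522.5
n = Σf = 109
Mean = 5522.5 / 109 = 50.6651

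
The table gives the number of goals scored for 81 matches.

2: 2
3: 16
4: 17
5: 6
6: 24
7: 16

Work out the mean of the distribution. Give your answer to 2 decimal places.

5.01

Values: 2, 3, 4, 5, 6, 7
Σfx = 2×2 + 16×3 + 17×4 + 6×5 + 24×6 + 16×7 = 406
n = Σf = 81
Mean = 406 / 81 = 5.0123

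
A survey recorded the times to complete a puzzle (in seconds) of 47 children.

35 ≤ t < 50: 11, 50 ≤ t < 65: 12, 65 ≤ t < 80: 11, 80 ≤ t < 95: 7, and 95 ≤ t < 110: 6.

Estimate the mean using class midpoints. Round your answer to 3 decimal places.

Midpoints: 42.5, 57.5, 72.5, 87.5, 102.5
Σfm = 11×42.5 + 12×57.5 + 11×72.5 + 7×87.5 + 6×102.5 = 3182.5
n = Σf = 47
Mean = 3182.5 / 47 = 67.7128

67.713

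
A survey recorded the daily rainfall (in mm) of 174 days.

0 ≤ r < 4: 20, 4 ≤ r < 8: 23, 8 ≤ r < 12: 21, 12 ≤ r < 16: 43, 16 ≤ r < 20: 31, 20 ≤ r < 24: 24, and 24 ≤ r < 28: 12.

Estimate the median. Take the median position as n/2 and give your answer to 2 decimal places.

Cumulative frequencies: 20, 43, 64, 107, 138, 162, 174
n = 174; position = n/2 = 87.
This falls in the class 12 ≤ r < 16: L = 12, F = 64, f = 43, h = 4.
Median ≈ 12 + ((87 − 64) / 43) × 4 = 14.1395

14.14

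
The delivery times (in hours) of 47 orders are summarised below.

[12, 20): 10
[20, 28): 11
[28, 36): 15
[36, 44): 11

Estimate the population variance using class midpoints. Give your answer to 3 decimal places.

Midpoints: 16, 24, 32, 40
n = 47, Σfm = 1344, mean = 28.5957
Σfm² = 41856
Σf(m − x̄)² = Σfm² − (Σfm)²/n = 41856 − 1344²/47 = 3423.3191
Population variance = 3423.3191 / 47 = 72.8366

72.837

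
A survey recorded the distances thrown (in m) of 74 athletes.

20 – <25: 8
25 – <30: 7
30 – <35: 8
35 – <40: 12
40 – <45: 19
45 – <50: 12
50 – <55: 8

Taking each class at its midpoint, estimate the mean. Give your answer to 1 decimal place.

Midpoints: 22.5, 27.5, 32.5, 37.5, 42.5, 47.5, 52.5
Σfm = 8×22.5 + 7×27.5 + 8×32.5 + 12×37.5 + 19×42.5 + 12×47.5 + 8×52.5 = 2880
n = Σf = 74
Mean = 2880 / 74 = 38.9189

38.9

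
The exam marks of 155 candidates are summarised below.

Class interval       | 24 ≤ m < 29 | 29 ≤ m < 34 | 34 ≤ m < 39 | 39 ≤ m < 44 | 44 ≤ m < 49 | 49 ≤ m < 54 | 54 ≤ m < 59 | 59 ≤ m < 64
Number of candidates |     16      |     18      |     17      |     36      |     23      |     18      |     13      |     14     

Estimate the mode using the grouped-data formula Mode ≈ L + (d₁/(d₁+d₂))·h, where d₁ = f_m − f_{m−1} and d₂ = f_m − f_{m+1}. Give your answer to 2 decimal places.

Modal class: 39 ≤ m < 44 (highest frequency 36).
d₁ = 36 − 17 = 19, d₂ = 36 − 23 = 13
Mode ≈ 39 + (19/(19+13)) × 5 = 39 + 2.9688 = 41.9688

41.97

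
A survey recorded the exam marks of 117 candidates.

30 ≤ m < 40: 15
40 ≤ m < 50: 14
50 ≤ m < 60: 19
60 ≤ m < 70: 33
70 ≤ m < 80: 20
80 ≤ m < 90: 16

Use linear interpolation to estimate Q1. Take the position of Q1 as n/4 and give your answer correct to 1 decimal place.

50.1

Cumulative frequencies: 15, 29, 48, 81, 101, 117
n = 117; position = n/4 = 29.25.
This falls in the class 50 ≤ m < 60: L = 50, F = 29, f = 19, h = 10.
Lower quartile ≈ 50 + ((29.25 − 29) / 19) × 10 = 50.1316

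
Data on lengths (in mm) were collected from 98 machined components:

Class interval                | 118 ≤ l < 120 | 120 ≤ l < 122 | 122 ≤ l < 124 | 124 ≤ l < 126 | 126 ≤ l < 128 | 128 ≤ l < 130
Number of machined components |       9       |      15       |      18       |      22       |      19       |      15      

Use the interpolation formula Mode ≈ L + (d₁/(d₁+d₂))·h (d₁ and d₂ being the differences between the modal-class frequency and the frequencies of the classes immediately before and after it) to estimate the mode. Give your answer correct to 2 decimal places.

125.14

Modal class: 124 ≤ l < 126 (highest frequency 22).
d₁ = 22 − 18 = 4, d₂ = 22 − 19 = 3
Mode ≈ 124 + (4/(4+3)) × 2 = 124 + 1.1429 = 125.1429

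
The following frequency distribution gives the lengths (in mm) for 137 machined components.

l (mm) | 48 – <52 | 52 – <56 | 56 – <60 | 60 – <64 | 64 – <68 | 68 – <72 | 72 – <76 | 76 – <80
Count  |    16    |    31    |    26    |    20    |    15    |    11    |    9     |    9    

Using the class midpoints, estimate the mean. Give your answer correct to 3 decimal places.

60.949

Midpoints: 50, 54, 58, 62, 66, 70, 74, 78
Σfm = 16×50 + 31×54 + 26×58 + 20×62 + 15×66 + 11×70 + 9×74 + 9×78 = 8350
n = Σf = 137
Mean = 8350 / 137 = 60.9489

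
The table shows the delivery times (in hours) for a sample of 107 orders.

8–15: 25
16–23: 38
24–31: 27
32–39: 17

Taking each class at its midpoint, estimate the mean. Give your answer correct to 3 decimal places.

Midpoints: 11.5, 19.5, 27.5, 35.5
Σfm = 25×11.5 + 38×19.5 + 27×27.5 + 17×35.5 = 2374.5
n = Σf = 107
Mean = 2374.5 / 107 = 22.1916

22.192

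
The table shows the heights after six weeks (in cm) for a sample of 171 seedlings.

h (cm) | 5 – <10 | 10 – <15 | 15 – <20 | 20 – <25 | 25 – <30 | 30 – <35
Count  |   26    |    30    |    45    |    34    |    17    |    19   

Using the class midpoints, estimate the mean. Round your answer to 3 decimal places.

18.757

Midpoints: 7.5, 12.5, 17.5, 22.5, 27.5, 32.5
Σfm = 26×7.5 + 30×12.5 + 45×17.5 + 34×22.5 + 17×27.5 + 19×32.5 = 3207.5
n = Σf = 171
Mean = 3207.5 / 171 = 18.7573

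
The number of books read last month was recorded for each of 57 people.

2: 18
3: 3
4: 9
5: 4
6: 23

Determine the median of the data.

4

Cumulative frequencies: 18, 21, 30, 34, 57
n = 57, so the median is the value in position (n+1)/2 = 29.
Position 29 falls at value 4.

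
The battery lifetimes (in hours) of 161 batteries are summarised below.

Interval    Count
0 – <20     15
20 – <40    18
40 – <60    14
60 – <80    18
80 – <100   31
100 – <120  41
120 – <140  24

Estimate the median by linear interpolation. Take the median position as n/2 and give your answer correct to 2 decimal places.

90.00

Cumulative frequencies: 15, 33, 47, 65, 96, 137, 161
n = 161; position = n/2 = 80.5.
This falls in the class 80 – <100: L = 80, F = 65, f = 31, h = 20.
Median ≈ 80 + ((80.5 − 65) / 31) × 20 = 90.0000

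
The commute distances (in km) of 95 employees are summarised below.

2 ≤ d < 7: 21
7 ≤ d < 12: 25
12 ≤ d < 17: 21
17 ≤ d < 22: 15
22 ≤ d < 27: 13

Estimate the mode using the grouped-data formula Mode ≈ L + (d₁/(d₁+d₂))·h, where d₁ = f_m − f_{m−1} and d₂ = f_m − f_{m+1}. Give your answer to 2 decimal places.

9.50

Modal class: 7 ≤ d < 12 (highest frequency 25).
d₁ = 25 − 21 = 4, d₂ = 25 − 21 = 4
Mode ≈ 7 + (4/(4+4)) × 5 = 7 + 2.5000 = 9.5000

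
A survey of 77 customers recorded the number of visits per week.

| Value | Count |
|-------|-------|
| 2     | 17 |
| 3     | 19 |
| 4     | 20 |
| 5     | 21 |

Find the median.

Cumulative frequencies: 17, 36, 56, 77
n = 77, so the median is the value in position (n+1)/2 = 39.
Position 39 falls at value 4.

4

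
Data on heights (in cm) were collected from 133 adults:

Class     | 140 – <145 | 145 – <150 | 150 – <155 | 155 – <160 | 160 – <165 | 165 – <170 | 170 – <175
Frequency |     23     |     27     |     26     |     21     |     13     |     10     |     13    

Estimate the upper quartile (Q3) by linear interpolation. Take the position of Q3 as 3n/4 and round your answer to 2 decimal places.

Cumulative frequencies: 23, 50, 76, 97, 110, 120, 133
n = 133; position = 3n/4 = 99.75.
This falls in the class 160 – <165: L = 160, F = 97, f = 13, h = 5.
Upper quartile ≈ 160 + ((99.75 − 97) / 13) × 5 = 161.0577

161.06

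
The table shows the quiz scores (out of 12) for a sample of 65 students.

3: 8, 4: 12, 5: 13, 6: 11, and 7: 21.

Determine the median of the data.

Cumulative frequencies: 8, 20, 33, 44, 65
n = 65, so the median is the value in position (n+1)/2 = 33.
Position 33 falls at value 5.

5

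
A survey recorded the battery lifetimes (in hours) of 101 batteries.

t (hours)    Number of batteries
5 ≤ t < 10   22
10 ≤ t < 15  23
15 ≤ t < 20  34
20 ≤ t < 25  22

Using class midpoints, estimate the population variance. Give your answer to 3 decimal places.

Midpoints: 7.5, 12.5, 17.5, 22.5
n = 101, Σfm = 1542.5, mean = 15.2723
Σfm² = 26381.25
Σf(m − x̄)² = Σfm² − (Σfm)²/n = 26381.25 − 1542.5²/101 = 2823.7624
Population variance = 2823.7624 / 101 = 27.9580

27.958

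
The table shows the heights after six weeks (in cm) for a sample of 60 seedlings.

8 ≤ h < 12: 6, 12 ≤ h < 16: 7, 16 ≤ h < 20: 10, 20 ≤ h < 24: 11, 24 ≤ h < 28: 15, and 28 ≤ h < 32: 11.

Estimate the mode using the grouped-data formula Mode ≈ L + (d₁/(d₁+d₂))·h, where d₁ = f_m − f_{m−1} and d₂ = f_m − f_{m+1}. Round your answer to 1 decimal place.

26.0

Modal class: 24 ≤ h < 28 (highest frequency 15).
d₁ = 15 − 11 = 4, d₂ = 15 − 11 = 4
Mode ≈ 24 + (4/(4+4)) × 4 = 24 + 2.0000 = 26.0000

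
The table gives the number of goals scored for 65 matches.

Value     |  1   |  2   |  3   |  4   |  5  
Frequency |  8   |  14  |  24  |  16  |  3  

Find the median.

Cumulative frequencies: 8, 22, 46, 62, 65
n = 65, so the median is the value in position (n+1)/2 = 33.
Position 33 falls at value 3.

3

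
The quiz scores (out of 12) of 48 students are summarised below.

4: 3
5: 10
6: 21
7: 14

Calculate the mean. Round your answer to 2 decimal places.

Values: 4, 5, 6, 7
Σfx = 3×4 + 10×5 + 21×6 + 14×7 = 286
n = Σf = 48
Mean = 286 / 48 = 5.9583

5.96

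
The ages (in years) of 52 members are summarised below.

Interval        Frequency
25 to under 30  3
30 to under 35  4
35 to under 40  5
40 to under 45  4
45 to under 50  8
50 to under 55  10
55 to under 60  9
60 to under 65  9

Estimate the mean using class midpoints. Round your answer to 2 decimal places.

49.13

Midpoints: 27.5, 32.5, 37.5, 42.5, 47.5, 52.5, 57.5, 62.5
Σfm = 3×27.5 + 4×32.5 + 5×37.5 + 4×42.5 + 8×47.5 + 10×52.5 + 9×57.5 + 9×62.5 = 2555
n = Σf = 52
Mean = 2555 / 52 = 49.1346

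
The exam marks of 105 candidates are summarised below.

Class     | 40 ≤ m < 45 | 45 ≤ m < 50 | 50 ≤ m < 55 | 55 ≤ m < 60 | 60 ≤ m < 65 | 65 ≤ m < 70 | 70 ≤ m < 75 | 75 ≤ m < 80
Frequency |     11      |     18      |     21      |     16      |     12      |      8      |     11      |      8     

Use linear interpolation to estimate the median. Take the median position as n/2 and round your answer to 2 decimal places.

Cumulative frequencies: 11, 29, 50, 66, 78, 86, 97, 105
n = 105; position = n/2 = 52.5.
This falls in the class 55 ≤ m < 60: L = 55, F = 50, f = 16, h = 5.
Median ≈ 55 + ((52.5 − 50) / 16) × 5 = 55.7812

55.78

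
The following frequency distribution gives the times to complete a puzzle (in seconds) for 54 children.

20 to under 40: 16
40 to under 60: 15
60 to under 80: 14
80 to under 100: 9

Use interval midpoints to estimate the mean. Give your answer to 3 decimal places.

Midpoints: 30, 50, 70, 90
Σfm = 16×30 + 15×50 + 14×70 + 9×90 = 3020
n = Σf = 54
Mean = 3020 / 54 = 55.9259

55.926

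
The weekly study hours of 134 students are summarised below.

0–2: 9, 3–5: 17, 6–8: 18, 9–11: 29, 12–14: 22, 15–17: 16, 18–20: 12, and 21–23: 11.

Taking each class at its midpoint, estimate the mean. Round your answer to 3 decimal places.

11.231

Midpoints: 1, 4, 7, 10, 13, 16, 19, 22
Σfm = 9×1 + 17×4 + 18×7 + 29×10 + 22×13 + 16×16 + 12×19 + 11×22 = 1505
n = Σf = 134
Mean = 1505 / 134 = 11.2313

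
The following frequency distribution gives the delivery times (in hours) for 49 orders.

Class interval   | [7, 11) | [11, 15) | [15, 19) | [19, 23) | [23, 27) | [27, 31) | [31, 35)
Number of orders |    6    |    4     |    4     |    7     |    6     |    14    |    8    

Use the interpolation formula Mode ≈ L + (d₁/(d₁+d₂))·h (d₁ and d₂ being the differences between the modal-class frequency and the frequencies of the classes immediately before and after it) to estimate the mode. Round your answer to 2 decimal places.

29.29

Modal class: [27, 31) (highest frequency 14).
d₁ = 14 − 6 = 8, d₂ = 14 − 8 = 6
Mode ≈ 27 + (8/(8+6)) × 4 = 27 + 2.2857 = 29.2857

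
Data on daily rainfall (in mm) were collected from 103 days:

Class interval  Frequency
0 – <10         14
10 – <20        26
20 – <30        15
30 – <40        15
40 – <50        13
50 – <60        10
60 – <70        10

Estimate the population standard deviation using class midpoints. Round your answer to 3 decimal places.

18.888

Midpoints: 5, 15, 25, 35, 45, 55, 65
n = 103, Σfm = 3145, mean = 30.5340
Σfm² = 132775
Σf(m − x̄)² = Σfm² − (Σfm)²/n = 132775 − 3145²/103 = 36745.6311
Population variance = 36745.6311 / 103 = 356.7537
Standard deviation = √356.7537 = 18.8879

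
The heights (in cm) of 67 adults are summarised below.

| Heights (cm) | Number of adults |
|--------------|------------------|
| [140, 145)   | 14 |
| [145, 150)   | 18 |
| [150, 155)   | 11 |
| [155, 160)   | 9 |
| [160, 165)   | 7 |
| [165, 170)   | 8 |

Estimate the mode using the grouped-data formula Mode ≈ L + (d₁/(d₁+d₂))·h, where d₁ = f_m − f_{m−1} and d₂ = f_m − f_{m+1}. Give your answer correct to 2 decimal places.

Modal class: [145, 150) (highest frequency 18).
d₁ = 18 − 14 = 4, d₂ = 18 − 11 = 7
Mode ≈ 145 + (4/(4+7)) × 5 = 145 + 1.8182 = 146.8182

146.82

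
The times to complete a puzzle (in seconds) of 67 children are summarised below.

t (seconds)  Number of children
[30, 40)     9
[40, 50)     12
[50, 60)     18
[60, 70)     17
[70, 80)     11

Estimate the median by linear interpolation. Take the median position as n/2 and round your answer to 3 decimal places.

56.944

Cumulative frequencies: 9, 21, 39, 56, 67
n = 67; position = n/2 = 33.5.
This falls in the class [50, 60): L = 50, F = 21, f = 18, h = 10.
Median ≈ 50 + ((33.5 − 21) / 18) × 10 = 56.9444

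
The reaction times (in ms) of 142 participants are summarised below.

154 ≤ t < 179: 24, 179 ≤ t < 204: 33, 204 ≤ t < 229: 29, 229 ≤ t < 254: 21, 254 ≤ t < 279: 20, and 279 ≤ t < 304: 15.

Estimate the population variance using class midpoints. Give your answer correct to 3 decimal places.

Midpoints: 166.5, 191.5, 216.5, 241.5, 266.5, 291.5
n = 142, Σfm = 31368, mean = 220.9014
Σfm² = 7154609.5
Σf(m − x̄)² = Σfm² − (Σfm)²/n = 7154609.5 − 31368²/142 = 225374.1197
Population variance = 225374.1197 / 142 = 1587.1417

1587.142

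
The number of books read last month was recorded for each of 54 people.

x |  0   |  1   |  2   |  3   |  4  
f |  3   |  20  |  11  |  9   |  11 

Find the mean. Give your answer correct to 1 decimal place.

Values: 0, 1, 2, 3, 4
Σfx = 3×0 + 20×1 + 11×2 + 9×3 + 11×4 = 113
n = Σf = 54
Mean = 113 / 54 = 2.0926

2.1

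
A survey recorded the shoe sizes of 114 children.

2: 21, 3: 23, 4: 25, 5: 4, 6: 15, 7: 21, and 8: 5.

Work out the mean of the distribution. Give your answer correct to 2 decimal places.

Values: 2, 3, 4, 5, 6, 7, 8
Σfx = 21×2 + 23×3 + 25×4 + 4×5 + 15×6 + 21×7 + 5×8 = 508
n = Σf = 114
Mean = 508 / 114 = 4.4561

4.46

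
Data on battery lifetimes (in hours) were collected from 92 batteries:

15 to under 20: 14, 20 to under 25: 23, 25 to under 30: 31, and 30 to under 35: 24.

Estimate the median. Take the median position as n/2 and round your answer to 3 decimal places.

26.452

Cumulative frequencies: 14, 37, 68, 92
n = 92; position = n/2 = 46.
This falls in the class 25 to under 30: L = 25, F = 37, f = 31, h = 5.
Median ≈ 25 + ((46 − 37) / 31) × 5 = 26.4516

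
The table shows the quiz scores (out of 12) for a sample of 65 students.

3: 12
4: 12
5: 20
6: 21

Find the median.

5

Cumulative frequencies: 12, 24, 44, 65
n = 65, so the median is the value in position (n+1)/2 = 33.
Position 33 falls at value 5.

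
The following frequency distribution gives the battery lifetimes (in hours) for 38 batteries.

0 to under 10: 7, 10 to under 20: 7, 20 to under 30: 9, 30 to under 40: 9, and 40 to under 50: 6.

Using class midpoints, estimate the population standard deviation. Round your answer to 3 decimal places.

Midpoints: 5, 15, 25, 35, 45
n = 38, Σfm = 950, mean = 25.0000
Σfm² = 30550
Σf(m − x̄)² = Σfm² − (Σfm)²/n = 30550 − 950²/38 = 6800.0000
Population variance = 6800.0000 / 38 = 178.9474
Standard deviation = √178.9474 = 13.3771

13.377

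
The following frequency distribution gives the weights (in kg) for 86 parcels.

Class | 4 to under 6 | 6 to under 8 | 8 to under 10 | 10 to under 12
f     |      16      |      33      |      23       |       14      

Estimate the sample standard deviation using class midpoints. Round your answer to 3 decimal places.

Midpoints: 5, 7, 9, 11
n = 86, Σfm = 672, mean = 7.8140
Σfm² = 5574
Σf(m − x̄)² = Σfm² − (Σfm)²/n = 5574 − 672²/86 = 323.0233
Sample variance = 323.0233 / 85 = 3.8003
Standard deviation = √3.8003 = 1.9494

1.949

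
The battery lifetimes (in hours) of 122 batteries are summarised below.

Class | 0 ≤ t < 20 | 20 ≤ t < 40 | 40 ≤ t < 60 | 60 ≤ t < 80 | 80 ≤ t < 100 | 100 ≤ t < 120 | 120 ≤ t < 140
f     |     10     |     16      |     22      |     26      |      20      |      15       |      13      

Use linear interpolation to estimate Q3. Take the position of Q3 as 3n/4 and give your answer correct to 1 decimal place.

Cumulative frequencies: 10, 26, 48, 74, 94, 109, 122
n = 122; position = 3n/4 = 91.5.
This falls in the class 80 ≤ t < 100: L = 80, F = 74, f = 20, h = 20.
Upper quartile ≈ 80 + ((91.5 − 74) / 20) × 20 = 97.5000

97.5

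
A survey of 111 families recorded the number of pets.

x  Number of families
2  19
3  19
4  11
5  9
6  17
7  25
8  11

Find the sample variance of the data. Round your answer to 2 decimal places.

Values: 2, 3, 4, 5, 6, 7, 8
n = 111, Σfx = 549, mean = 4.9459
Σfx² = 3189
Σf(x − x̄)² = Σfx² − (Σfx)²/n = 3189 − 549²/111 = 473.6757
Sample variance = 473.6757 / 110 = 4.3061

4.31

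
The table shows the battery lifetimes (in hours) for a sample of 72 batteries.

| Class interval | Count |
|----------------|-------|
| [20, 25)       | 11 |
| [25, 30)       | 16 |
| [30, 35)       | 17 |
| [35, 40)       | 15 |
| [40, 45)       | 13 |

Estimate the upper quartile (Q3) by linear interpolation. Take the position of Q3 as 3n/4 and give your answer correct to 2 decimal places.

38.33

Cumulative frequencies: 11, 27, 44, 59, 72
n = 72; position = 3n/4 = 54.
This falls in the class [35, 40): L = 35, F = 44, f = 15, h = 5.
Upper quartile ≈ 35 + ((54 − 44) / 15) × 5 = 38.3333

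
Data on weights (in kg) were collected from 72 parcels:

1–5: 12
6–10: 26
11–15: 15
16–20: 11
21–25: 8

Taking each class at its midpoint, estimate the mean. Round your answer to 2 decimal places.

Midpoints: 3, 8, 13, 18, 23
Σfm = 12×3 + 26×8 + 15×13 + 11×18 + 8×23 = 821
n = Σf = 72
Mean = 821 / 72 = 11.4028

11.40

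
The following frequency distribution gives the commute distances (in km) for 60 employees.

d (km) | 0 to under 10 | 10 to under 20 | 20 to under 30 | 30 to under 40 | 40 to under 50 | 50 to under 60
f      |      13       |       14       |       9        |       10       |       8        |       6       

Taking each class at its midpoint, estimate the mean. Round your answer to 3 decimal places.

25.667

Midpoints: 5, 15, 25, 35, 45, 55
Σfm = 13×5 + 14×15 + 9×25 + 10×35 + 8×45 + 6×55 = 1540
n = Σf = 60
Mean = 1540 / 60 = 25.6667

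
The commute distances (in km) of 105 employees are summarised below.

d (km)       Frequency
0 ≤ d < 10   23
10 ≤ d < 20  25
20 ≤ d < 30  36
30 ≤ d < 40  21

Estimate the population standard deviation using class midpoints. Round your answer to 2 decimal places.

10.43

Midpoints: 5, 15, 25, 35
n = 105, Σfm = 2125, mean = 20.2381
Σfm² = 54425
Σf(m − x̄)² = Σfm² − (Σfm)²/n = 54425 − 2125²/105 = 11419.0476
Population variance = 11419.0476 / 105 = 108.7528
Standard deviation = √108.7528 = 10.4285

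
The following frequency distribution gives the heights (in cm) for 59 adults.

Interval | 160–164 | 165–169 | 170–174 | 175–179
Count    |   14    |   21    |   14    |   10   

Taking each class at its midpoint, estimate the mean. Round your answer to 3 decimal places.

Midpoints: 162, 167, 172, 177
Σfm = 14×162 + 21×167 + 14×172 + 10×177 = 9953
n = Σf = 59
Mean = 9953 / 59 = 168.6949

168.695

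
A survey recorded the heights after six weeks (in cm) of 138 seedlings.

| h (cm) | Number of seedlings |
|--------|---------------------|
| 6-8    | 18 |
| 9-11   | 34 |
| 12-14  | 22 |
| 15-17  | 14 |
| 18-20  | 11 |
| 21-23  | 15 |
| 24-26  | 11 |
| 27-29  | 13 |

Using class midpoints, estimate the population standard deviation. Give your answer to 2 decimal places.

6.74

Midpoints: 7, 10, 13, 16, 19, 22, 25, 28
n = 138, Σfm = 2154, mean = 15.6087
Σfm² = 39882
Σf(m − x̄)² = Σfm² − (Σfm)²/n = 39882 − 2154²/138 = 6260.8696
Population variance = 6260.8696 / 138 = 45.3686
Standard deviation = √45.3686 = 6.7356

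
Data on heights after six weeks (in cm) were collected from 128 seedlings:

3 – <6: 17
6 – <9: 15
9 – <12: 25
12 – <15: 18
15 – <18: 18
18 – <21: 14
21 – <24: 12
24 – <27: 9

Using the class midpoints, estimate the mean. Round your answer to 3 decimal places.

13.781

Midpoints: 4.5, 7.5, 10.5, 13.5, 16.5, 19.5, 22.5, 25.5
Σfm = 17×4.5 + 15×7.5 + 25×10.5 + 18×13.5 + 18×16.5 + 14×19.5 + 12×22.5 + 9×25.5 = 1764
n = Σf = 128
Mean = 1764 / 128 = 13.7812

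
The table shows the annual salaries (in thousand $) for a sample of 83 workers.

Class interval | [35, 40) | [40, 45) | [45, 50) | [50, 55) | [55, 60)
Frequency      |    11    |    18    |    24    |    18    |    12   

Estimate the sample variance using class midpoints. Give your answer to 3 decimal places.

Midpoints: 37.5, 42.5, 47.5, 52.5, 57.5
n = 83, Σfm = 3952.5, mean = 47.6205
Σfm² = 191418.75
Σf(m − x̄)² = Σfm² − (Σfm)²/n = 191418.75 − 3952.5²/83 = 3198.7952
Sample variance = 3198.7952 / 82 = 39.0097

39.010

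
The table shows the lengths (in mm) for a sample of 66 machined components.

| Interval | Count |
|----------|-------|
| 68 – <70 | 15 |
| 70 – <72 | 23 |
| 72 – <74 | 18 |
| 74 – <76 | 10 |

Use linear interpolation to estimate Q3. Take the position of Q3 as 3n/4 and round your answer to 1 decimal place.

73.3

Cumulative frequencies: 15, 38, 56, 66
n = 66; position = 3n/4 = 49.5.
This falls in the class 72 – <74: L = 72, F = 38, f = 18, h = 2.
Upper quartile ≈ 72 + ((49.5 − 38) / 18) × 2 = 73.2778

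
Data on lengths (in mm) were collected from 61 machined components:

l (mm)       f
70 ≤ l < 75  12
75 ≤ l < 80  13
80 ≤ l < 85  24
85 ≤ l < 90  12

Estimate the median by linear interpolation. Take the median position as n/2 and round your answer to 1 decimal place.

81.1

Cumulative frequencies: 12, 25, 49, 61
n = 61; position = n/2 = 30.5.
This falls in the class 80 ≤ l < 85: L = 80, F = 25, f = 24, h = 5.
Median ≈ 80 + ((30.5 − 25) / 24) × 5 = 81.1458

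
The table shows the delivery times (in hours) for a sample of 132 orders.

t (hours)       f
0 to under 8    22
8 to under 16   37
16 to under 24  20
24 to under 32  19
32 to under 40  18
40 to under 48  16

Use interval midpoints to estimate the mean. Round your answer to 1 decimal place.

21.3

Midpoints: 4, 12, 20, 28, 36, 44
Σfm = 22×4 + 37×12 + 20×20 + 19×28 + 18×36 + 16×44 = 2816
n = Σf = 132
Mean = 2816 / 132 = 21.3333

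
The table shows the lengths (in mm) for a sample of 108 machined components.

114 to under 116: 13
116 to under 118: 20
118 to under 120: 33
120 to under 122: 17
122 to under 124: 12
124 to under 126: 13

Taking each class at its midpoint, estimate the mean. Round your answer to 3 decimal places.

119.630

Midpoints: 115, 117, 119, 121, 123, 125
Σfm = 13×115 + 20×117 + 33×119 + 17×121 + 12×123 + 13×125 = 12920
n = Σf = 108
Mean = 12920 / 108 = 119.6296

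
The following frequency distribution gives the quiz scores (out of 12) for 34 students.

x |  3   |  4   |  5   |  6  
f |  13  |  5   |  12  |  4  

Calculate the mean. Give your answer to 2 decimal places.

Values: 3, 4, 5, 6
Σfx = 13×3 + 5×4 + 12×5 + 4×6 = 143
n = Σf = 34
Mean = 143 / 34 = 4.2059

4.21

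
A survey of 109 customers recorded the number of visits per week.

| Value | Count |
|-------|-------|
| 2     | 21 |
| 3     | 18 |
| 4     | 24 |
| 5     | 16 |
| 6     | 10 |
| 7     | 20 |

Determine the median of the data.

Cumulative frequencies: 21, 39, 63, 79, 89, 109
n = 109, so the median is the value in position (n+1)/2 = 55.
Position 55 falls at value 4.

4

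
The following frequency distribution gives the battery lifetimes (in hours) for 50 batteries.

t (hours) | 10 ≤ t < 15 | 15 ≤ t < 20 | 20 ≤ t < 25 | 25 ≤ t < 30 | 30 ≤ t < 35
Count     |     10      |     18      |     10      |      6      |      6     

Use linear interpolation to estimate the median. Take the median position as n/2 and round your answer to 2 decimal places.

19.17

Cumulative frequencies: 10, 28, 38, 44, 50
n = 50; position = n/2 = 25.
This falls in the class 15 ≤ t < 20: L = 15, F = 10, f = 18, h = 5.
Median ≈ 15 + ((25 − 10) / 18) × 5 = 19.1667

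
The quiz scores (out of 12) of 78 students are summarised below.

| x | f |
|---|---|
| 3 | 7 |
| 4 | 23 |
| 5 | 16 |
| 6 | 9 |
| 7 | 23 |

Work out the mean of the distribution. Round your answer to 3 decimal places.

Values: 3, 4, 5, 6, 7
Σfx = 7×3 + 23×4 + 16×5 + 9×6 + 23×7 = 408
n = Σf = 78
Mean = 408 / 78 = 5.2308

5.231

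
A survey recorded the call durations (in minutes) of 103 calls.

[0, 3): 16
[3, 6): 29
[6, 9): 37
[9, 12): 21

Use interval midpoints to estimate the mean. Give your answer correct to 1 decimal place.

Midpoints: 1.5, 4.5, 7.5, 10.5
Σfm = 16×1.5 + 29×4.5 + 37×7.5 + 21×10.5 = 652.5
n = Σf = 103
Mean = 652.5 / 103 = 6.3350

6.3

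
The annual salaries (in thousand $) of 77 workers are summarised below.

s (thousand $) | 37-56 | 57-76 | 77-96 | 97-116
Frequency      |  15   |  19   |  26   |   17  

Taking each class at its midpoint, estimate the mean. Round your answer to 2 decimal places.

Midpoints: 46.5, 66.5, 86.5, 106.5
Σfm = 15×46.5 + 19×66.5 + 26×86.5 + 17×106.5 = 6020.5
n = Σf = 77
Mean = 6020.5 / 77 = 78.1883

78.19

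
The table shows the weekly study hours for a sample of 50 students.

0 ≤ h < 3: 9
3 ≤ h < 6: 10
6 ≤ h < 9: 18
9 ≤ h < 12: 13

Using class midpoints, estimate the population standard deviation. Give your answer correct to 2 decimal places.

3.13

Midpoints: 1.5, 4.5, 7.5, 10.5
n = 50, Σfm = 330, mean = 6.6000
Σfm² = 2668.5
Σf(m − x̄)² = Σfm² − (Σfm)²/n = 2668.5 − 330²/50 = 490.5000
Population variance = 490.5000 / 50 = 9.8100
Standard deviation = √9.8100 = 3.1321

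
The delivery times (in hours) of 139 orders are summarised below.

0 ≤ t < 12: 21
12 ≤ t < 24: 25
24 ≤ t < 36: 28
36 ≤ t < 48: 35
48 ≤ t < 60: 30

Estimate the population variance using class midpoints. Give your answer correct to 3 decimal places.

Midpoints: 6, 18, 30, 42, 54
n = 139, Σfm = 4506, mean = 32.4173
Σfm² = 183276
Σf(m − x̄)² = Σfm² − (Σfm)²/n = 183276 − 4506²/139 = 37203.7986
Population variance = 37203.7986 / 139 = 267.6532

267.653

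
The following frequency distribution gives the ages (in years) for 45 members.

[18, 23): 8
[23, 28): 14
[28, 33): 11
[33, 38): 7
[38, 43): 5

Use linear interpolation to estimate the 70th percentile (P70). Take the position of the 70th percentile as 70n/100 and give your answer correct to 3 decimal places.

Cumulative frequencies: 8, 22, 33, 40, 45
n = 45; position = 70n/100 = 31.5.
This falls in the class [28, 33): L = 28, F = 22, f = 11, h = 5.
70th percentile ≈ 28 + ((31.5 − 22) / 11) × 5 = 32.3182

32.318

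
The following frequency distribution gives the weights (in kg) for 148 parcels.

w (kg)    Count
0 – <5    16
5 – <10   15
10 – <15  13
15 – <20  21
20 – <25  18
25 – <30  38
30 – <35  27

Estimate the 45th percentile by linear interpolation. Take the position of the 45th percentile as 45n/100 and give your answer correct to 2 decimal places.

Cumulative frequencies: 16, 31, 44, 65, 83, 121, 148
n = 148; position = 45n/100 = 66.6.
This falls in the class 20 – <25: L = 20, F = 65, f = 18, h = 5.
45th percentile ≈ 20 + ((66.6 − 65) / 18) × 5 = 20.4444

20.44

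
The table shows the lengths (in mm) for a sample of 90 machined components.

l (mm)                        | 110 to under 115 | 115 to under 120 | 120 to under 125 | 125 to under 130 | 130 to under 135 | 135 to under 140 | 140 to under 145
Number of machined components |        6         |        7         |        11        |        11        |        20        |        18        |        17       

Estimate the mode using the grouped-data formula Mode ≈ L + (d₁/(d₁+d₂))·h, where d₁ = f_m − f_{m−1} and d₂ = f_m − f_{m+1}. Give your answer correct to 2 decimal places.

134.09

Modal class: 130 to under 135 (highest frequency 20).
d₁ = 20 − 11 = 9, d₂ = 20 − 18 = 2
Mode ≈ 130 + (9/(9+2)) × 5 = 130 + 4.0909 = 134.0909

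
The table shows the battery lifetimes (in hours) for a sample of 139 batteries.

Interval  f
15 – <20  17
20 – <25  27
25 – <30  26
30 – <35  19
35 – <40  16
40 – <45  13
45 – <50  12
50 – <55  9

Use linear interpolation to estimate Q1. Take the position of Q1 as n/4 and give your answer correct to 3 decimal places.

Cumulative frequencies: 17, 44, 70, 89, 105, 118, 130, 139
n = 139; position = n/4 = 34.75.
This falls in the class 20 – <25: L = 20, F = 17, f = 27, h = 5.
Lower quartile ≈ 20 + ((34.75 − 17) / 27) × 5 = 23.2870

23.287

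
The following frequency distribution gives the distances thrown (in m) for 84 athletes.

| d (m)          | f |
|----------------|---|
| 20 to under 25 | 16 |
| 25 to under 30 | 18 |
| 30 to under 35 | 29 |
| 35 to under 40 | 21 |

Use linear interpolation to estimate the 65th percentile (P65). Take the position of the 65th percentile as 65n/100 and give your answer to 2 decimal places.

33.55

Cumulative frequencies: 16, 34, 63, 84
n = 84; position = 65n/100 = 54.6.
This falls in the class 30 to under 35: L = 30, F = 34, f = 29, h = 5.
65th percentile ≈ 30 + ((54.6 − 34) / 29) × 5 = 33.5517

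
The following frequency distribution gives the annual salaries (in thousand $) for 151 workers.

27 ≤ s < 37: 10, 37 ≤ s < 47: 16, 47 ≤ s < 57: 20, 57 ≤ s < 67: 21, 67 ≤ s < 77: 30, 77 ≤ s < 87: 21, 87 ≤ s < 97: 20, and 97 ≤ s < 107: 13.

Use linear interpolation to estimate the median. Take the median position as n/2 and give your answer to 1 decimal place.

69.8

Cumulative frequencies: 10, 26, 46, 67, 97, 118, 138, 151
n = 151; position = n/2 = 75.5.
This falls in the class 67 ≤ s < 77: L = 67, F = 67, f = 30, h = 10.
Median ≈ 67 + ((75.5 − 67) / 30) × 10 = 69.8333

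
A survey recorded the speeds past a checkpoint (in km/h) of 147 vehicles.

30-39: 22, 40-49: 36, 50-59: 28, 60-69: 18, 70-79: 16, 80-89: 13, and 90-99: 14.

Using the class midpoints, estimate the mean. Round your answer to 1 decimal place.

Midpoints: 34.5, 44.5, 54.5, 64.5, 74.5, 84.5, 94.5
Σfm = 22×34.5 + 36×44.5 + 28×54.5 + 18×64.5 + 16×74.5 + 13×84.5 + 14×94.5 = 8661.5
n = Σf = 147
Mean = 8661.5 / 147 = 58.9218

58.9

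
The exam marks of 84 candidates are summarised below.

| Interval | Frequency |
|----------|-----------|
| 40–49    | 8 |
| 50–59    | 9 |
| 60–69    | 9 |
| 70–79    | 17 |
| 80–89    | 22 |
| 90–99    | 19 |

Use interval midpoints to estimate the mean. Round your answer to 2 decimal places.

75.57

Midpoints: 44.5, 54.5, 64.5, 74.5, 84.5, 94.5
Σfm = 8×44.5 + 9×54.5 + 9×64.5 + 17×74.5 + 22×84.5 + 19×94.5 = 6348
n = Σf = 84
Mean = 6348 / 84 = 75.5714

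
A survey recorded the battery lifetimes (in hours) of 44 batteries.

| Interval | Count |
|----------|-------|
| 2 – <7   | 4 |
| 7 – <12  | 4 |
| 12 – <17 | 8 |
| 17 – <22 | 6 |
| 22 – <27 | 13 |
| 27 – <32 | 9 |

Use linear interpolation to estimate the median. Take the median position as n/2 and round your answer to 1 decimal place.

Cumulative frequencies: 4, 8, 16, 22, 35, 44
n = 44; position = n/2 = 22.
This falls in the class 17 – <22: L = 17, F = 16, f = 6, h = 5.
Median ≈ 17 + ((22 − 16) / 6) × 5 = 22.0000

22.0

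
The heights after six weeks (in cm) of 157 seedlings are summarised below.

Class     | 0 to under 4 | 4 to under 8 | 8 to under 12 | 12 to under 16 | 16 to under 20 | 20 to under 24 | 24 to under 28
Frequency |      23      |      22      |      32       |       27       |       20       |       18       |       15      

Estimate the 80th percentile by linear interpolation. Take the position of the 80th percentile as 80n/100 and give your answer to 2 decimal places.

20.36

Cumulative frequencies: 23, 45, 77, 104, 124, 142, 157
n = 157; position = 80n/100 = 125.6.
This falls in the class 20 to under 24: L = 20, F = 124, f = 18, h = 4.
80th percentile ≈ 20 + ((125.6 − 124) / 18) × 4 = 20.3556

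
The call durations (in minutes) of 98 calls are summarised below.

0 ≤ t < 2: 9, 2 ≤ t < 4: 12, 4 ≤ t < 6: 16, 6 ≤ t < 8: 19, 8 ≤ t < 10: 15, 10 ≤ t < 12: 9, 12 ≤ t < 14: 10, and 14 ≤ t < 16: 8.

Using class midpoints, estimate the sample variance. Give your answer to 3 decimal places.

Midpoints: 1, 3, 5, 7, 9, 11, 13, 15
n = 98, Σfm = 742, mean = 7.5714
Σfm² = 7242
Σf(m − x̄)² = Σfm² − (Σfm)²/n = 7242 − 742²/98 = 1624.0000
Sample variance = 1624.0000 / 97 = 16.7423

16.742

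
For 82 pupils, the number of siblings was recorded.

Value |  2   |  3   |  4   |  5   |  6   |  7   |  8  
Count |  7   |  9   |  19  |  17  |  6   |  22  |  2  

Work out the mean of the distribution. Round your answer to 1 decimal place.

Values: 2, 3, 4, 5, 6, 7, 8
Σfx = 7×2 + 9×3 + 19×4 + 17×5 + 6×6 + 22×7 + 2×8 = 408
n = Σf = 82
Mean = 408 / 82 = 4.9756

5.0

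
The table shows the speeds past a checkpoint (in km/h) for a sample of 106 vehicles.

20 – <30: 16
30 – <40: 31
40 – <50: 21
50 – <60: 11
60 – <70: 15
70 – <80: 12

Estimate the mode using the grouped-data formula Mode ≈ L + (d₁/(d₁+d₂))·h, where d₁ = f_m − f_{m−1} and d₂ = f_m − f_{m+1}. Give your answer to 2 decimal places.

Modal class: 30 – <40 (highest frequency 31).
d₁ = 31 − 16 = 15, d₂ = 31 − 21 = 10
Mode ≈ 30 + (15/(15+10)) × 10 = 30 + 6.0000 = 36.0000

36.00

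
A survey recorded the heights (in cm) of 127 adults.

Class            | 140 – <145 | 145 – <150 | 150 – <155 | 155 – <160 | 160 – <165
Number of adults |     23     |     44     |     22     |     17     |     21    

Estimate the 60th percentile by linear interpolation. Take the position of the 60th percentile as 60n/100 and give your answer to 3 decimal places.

152.091

Cumulative frequencies: 23, 67, 89, 106, 127
n = 127; position = 60n/100 = 76.2.
This falls in the class 150 – <155: L = 150, F = 67, f = 22, h = 5.
60th percentile ≈ 150 + ((76.2 − 67) / 22) × 5 = 152.0909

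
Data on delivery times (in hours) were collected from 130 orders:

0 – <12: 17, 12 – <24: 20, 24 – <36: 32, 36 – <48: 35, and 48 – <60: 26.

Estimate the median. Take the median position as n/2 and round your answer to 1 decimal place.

Cumulative frequencies: 17, 37, 69, 104, 130
n = 130; position = n/2 = 65.
This falls in the class 24 – <36: L = 24, F = 37, f = 32, h = 12.
Median ≈ 24 + ((65 − 37) / 32) × 12 = 34.5000

34.5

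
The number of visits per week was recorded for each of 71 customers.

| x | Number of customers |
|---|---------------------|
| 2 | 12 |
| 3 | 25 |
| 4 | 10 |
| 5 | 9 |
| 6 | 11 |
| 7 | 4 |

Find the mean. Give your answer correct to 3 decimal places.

Values: 2, 3, 4, 5, 6, 7
Σfx = 12×2 + 25×3 + 10×4 + 9×5 + 11×6 + 4×7 = 278
n = Σf = 71
Mean = 278 / 71 = 3.9155

3.915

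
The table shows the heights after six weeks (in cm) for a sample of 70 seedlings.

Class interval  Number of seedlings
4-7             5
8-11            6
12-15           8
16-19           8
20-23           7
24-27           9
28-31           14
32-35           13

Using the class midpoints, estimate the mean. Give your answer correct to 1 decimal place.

22.3

Midpoints: 5.5, 9.5, 13.5, 17.5, 21.5, 25.5, 29.5, 33.5
Σfm = 5×5.5 + 6×9.5 + 8×13.5 + 8×17.5 + 7×21.5 + 9×25.5 + 14×29.5 + 13×33.5 = 1561
n = Σf = 70
Mean = 1561 / 70 = 22.3000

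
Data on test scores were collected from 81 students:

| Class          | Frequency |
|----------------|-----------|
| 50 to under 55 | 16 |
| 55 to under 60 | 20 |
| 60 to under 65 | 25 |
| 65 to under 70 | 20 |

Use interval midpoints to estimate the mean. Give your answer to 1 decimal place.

60.5

Midpoints: 52.5, 57.5, 62.5, 67.5
Σfm = 16×52.5 + 20×57.5 + 25×62.5 + 20×67.5 = 4902.5
n = Σf = 81
Mean = 4902.5 / 81 = 60.5247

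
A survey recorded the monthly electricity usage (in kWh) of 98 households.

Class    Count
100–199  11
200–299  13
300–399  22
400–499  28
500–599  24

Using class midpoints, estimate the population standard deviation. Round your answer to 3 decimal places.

Midpoints: 149.5, 249.5, 349.5, 449.5, 549.5
n = 98, Σfm = 38351, mean = 391.3367
Σfm² = 16646624.5
Σf(m − x̄)² = Σfm² − (Σfm)²/n = 16646624.5 − 38351²/98 = 1638469.3878
Population variance = 1638469.3878 / 98 = 16719.0754
Standard deviation = √16719.0754 = 129.3023

129.302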